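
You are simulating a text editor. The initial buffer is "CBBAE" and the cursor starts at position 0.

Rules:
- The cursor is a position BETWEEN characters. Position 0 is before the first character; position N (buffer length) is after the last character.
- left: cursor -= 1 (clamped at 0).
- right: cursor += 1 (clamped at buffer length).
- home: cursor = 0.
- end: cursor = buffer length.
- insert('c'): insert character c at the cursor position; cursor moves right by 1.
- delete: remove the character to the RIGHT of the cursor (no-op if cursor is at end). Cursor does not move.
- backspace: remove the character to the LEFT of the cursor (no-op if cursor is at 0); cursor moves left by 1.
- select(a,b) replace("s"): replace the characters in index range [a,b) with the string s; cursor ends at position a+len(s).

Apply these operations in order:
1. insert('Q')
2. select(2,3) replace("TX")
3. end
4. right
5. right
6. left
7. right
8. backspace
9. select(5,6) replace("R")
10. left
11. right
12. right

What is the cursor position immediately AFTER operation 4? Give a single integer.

After op 1 (insert('Q')): buf='QCBBAE' cursor=1
After op 2 (select(2,3) replace("TX")): buf='QCTXBAE' cursor=4
After op 3 (end): buf='QCTXBAE' cursor=7
After op 4 (right): buf='QCTXBAE' cursor=7

Answer: 7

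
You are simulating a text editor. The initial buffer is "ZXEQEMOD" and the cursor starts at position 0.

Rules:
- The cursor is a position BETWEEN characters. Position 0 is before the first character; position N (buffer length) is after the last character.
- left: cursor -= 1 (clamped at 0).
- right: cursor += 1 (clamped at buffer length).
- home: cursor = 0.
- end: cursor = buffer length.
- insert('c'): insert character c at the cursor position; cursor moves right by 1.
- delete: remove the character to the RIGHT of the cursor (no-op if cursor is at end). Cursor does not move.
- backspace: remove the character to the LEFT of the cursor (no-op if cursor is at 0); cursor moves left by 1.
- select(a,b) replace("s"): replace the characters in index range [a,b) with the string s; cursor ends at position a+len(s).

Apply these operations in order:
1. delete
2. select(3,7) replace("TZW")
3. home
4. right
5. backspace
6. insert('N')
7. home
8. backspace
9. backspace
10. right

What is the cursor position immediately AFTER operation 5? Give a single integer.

Answer: 0

Derivation:
After op 1 (delete): buf='XEQEMOD' cursor=0
After op 2 (select(3,7) replace("TZW")): buf='XEQTZW' cursor=6
After op 3 (home): buf='XEQTZW' cursor=0
After op 4 (right): buf='XEQTZW' cursor=1
After op 5 (backspace): buf='EQTZW' cursor=0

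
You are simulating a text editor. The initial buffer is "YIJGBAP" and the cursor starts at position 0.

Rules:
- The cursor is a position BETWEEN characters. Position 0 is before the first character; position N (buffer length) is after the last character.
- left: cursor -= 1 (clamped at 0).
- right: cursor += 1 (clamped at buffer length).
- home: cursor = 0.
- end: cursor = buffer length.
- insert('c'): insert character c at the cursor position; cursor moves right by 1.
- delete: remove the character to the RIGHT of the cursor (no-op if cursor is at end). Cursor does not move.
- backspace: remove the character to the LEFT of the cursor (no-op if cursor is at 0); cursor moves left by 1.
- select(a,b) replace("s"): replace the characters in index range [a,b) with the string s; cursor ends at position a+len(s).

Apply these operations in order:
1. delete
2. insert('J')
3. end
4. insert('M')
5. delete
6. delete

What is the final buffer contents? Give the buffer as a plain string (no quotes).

Answer: JIJGBAPM

Derivation:
After op 1 (delete): buf='IJGBAP' cursor=0
After op 2 (insert('J')): buf='JIJGBAP' cursor=1
After op 3 (end): buf='JIJGBAP' cursor=7
After op 4 (insert('M')): buf='JIJGBAPM' cursor=8
After op 5 (delete): buf='JIJGBAPM' cursor=8
After op 6 (delete): buf='JIJGBAPM' cursor=8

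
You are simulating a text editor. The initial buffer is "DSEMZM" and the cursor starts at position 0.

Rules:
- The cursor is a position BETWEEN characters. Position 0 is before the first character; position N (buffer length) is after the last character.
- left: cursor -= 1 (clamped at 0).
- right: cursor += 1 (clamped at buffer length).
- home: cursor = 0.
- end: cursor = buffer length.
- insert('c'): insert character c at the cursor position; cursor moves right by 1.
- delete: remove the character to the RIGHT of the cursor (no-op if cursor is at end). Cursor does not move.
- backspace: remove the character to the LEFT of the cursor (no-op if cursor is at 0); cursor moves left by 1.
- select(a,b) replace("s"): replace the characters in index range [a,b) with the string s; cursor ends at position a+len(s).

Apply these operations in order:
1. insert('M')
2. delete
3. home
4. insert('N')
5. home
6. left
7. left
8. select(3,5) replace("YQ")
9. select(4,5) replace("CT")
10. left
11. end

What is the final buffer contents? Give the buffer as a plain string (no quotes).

Answer: NMSYCTZM

Derivation:
After op 1 (insert('M')): buf='MDSEMZM' cursor=1
After op 2 (delete): buf='MSEMZM' cursor=1
After op 3 (home): buf='MSEMZM' cursor=0
After op 4 (insert('N')): buf='NMSEMZM' cursor=1
After op 5 (home): buf='NMSEMZM' cursor=0
After op 6 (left): buf='NMSEMZM' cursor=0
After op 7 (left): buf='NMSEMZM' cursor=0
After op 8 (select(3,5) replace("YQ")): buf='NMSYQZM' cursor=5
After op 9 (select(4,5) replace("CT")): buf='NMSYCTZM' cursor=6
After op 10 (left): buf='NMSYCTZM' cursor=5
After op 11 (end): buf='NMSYCTZM' cursor=8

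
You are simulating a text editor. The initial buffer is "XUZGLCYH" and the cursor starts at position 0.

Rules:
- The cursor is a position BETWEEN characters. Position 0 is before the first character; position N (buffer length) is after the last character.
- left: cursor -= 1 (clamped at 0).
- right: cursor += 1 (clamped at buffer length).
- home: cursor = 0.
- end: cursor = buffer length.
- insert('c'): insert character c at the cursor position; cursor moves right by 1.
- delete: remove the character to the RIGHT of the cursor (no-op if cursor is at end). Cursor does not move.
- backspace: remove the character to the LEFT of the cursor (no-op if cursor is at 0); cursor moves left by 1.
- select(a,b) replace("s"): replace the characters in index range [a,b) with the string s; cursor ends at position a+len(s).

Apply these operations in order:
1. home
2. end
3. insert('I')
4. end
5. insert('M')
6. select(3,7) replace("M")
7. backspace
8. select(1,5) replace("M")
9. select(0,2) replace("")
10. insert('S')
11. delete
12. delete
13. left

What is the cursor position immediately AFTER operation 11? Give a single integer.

Answer: 1

Derivation:
After op 1 (home): buf='XUZGLCYH' cursor=0
After op 2 (end): buf='XUZGLCYH' cursor=8
After op 3 (insert('I')): buf='XUZGLCYHI' cursor=9
After op 4 (end): buf='XUZGLCYHI' cursor=9
After op 5 (insert('M')): buf='XUZGLCYHIM' cursor=10
After op 6 (select(3,7) replace("M")): buf='XUZMHIM' cursor=4
After op 7 (backspace): buf='XUZHIM' cursor=3
After op 8 (select(1,5) replace("M")): buf='XMM' cursor=2
After op 9 (select(0,2) replace("")): buf='M' cursor=0
After op 10 (insert('S')): buf='SM' cursor=1
After op 11 (delete): buf='S' cursor=1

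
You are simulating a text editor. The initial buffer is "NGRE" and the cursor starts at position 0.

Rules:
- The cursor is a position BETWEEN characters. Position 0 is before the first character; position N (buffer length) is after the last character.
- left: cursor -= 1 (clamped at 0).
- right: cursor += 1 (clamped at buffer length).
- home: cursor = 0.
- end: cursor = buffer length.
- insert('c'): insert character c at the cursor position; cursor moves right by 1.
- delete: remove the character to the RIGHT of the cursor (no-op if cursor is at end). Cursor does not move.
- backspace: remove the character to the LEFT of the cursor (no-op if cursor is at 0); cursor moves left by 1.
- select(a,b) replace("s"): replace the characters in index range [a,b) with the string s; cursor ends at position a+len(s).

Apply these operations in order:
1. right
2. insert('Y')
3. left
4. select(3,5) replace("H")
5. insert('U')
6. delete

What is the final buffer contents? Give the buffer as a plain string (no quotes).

Answer: NYGHU

Derivation:
After op 1 (right): buf='NGRE' cursor=1
After op 2 (insert('Y')): buf='NYGRE' cursor=2
After op 3 (left): buf='NYGRE' cursor=1
After op 4 (select(3,5) replace("H")): buf='NYGH' cursor=4
After op 5 (insert('U')): buf='NYGHU' cursor=5
After op 6 (delete): buf='NYGHU' cursor=5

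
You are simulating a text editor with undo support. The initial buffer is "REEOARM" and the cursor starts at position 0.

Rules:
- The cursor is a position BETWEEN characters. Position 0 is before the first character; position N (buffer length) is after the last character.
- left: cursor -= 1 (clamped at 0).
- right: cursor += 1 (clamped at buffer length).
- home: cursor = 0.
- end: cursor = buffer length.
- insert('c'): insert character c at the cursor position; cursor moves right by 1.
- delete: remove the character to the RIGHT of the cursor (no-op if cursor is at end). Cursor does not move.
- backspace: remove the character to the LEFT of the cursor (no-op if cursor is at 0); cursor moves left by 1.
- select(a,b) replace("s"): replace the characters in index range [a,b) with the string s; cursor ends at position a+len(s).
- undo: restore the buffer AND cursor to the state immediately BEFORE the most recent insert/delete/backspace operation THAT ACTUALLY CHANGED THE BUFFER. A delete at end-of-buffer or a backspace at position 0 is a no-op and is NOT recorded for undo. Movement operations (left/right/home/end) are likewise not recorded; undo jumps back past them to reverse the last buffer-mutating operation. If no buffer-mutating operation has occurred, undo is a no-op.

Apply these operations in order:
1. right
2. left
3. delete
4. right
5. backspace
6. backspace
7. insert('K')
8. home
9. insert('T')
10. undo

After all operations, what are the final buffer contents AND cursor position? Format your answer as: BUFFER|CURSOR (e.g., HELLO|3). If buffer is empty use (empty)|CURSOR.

After op 1 (right): buf='REEOARM' cursor=1
After op 2 (left): buf='REEOARM' cursor=0
After op 3 (delete): buf='EEOARM' cursor=0
After op 4 (right): buf='EEOARM' cursor=1
After op 5 (backspace): buf='EOARM' cursor=0
After op 6 (backspace): buf='EOARM' cursor=0
After op 7 (insert('K')): buf='KEOARM' cursor=1
After op 8 (home): buf='KEOARM' cursor=0
After op 9 (insert('T')): buf='TKEOARM' cursor=1
After op 10 (undo): buf='KEOARM' cursor=0

Answer: KEOARM|0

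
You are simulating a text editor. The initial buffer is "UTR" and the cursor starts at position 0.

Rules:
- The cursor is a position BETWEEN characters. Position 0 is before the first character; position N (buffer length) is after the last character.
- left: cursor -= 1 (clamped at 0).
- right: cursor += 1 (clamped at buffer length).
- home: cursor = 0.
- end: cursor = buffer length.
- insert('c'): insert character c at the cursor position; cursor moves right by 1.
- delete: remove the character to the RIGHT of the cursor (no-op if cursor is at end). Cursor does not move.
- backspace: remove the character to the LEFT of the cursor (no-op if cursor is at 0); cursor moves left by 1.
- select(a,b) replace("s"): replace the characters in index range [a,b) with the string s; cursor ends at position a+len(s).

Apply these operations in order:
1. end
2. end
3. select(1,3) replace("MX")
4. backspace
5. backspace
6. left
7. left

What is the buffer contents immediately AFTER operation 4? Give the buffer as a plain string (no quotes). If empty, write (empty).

Answer: UM

Derivation:
After op 1 (end): buf='UTR' cursor=3
After op 2 (end): buf='UTR' cursor=3
After op 3 (select(1,3) replace("MX")): buf='UMX' cursor=3
After op 4 (backspace): buf='UM' cursor=2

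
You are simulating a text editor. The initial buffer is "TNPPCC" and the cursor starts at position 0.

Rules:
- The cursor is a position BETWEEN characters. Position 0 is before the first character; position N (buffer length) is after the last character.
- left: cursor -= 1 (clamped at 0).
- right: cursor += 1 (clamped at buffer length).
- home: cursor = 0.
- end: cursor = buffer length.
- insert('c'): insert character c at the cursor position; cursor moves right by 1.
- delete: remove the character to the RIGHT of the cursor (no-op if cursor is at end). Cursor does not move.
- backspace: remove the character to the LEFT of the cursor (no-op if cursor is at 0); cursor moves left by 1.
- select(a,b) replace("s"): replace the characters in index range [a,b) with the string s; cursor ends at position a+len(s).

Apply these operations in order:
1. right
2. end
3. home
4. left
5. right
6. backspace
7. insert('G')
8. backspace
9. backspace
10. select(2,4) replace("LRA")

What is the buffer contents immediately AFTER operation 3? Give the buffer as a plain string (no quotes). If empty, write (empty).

Answer: TNPPCC

Derivation:
After op 1 (right): buf='TNPPCC' cursor=1
After op 2 (end): buf='TNPPCC' cursor=6
After op 3 (home): buf='TNPPCC' cursor=0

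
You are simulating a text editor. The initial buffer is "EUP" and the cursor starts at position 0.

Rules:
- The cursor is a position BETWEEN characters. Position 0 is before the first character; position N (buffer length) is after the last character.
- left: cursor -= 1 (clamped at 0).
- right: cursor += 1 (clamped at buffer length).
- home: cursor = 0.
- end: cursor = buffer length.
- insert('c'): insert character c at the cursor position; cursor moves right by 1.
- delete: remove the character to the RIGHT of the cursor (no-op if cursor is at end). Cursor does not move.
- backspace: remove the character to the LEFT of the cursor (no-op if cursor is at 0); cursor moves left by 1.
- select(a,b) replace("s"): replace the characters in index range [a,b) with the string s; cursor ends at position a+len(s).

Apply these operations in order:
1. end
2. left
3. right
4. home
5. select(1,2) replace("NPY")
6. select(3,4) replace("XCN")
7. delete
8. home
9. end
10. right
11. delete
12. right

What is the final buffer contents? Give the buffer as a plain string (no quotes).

After op 1 (end): buf='EUP' cursor=3
After op 2 (left): buf='EUP' cursor=2
After op 3 (right): buf='EUP' cursor=3
After op 4 (home): buf='EUP' cursor=0
After op 5 (select(1,2) replace("NPY")): buf='ENPYP' cursor=4
After op 6 (select(3,4) replace("XCN")): buf='ENPXCNP' cursor=6
After op 7 (delete): buf='ENPXCN' cursor=6
After op 8 (home): buf='ENPXCN' cursor=0
After op 9 (end): buf='ENPXCN' cursor=6
After op 10 (right): buf='ENPXCN' cursor=6
After op 11 (delete): buf='ENPXCN' cursor=6
After op 12 (right): buf='ENPXCN' cursor=6

Answer: ENPXCN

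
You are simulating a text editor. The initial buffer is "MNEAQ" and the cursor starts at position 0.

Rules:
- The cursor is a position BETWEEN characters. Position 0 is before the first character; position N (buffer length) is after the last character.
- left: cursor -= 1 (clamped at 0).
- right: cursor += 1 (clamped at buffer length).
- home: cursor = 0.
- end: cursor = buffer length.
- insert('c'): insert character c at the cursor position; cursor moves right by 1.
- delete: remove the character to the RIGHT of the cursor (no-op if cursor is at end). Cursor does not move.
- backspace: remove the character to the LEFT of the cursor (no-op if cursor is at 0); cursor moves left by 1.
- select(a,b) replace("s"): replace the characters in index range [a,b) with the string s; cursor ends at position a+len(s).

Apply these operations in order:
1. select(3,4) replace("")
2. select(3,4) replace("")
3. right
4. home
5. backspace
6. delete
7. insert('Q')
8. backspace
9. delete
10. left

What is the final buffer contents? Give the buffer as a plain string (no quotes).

Answer: E

Derivation:
After op 1 (select(3,4) replace("")): buf='MNEQ' cursor=3
After op 2 (select(3,4) replace("")): buf='MNE' cursor=3
After op 3 (right): buf='MNE' cursor=3
After op 4 (home): buf='MNE' cursor=0
After op 5 (backspace): buf='MNE' cursor=0
After op 6 (delete): buf='NE' cursor=0
After op 7 (insert('Q')): buf='QNE' cursor=1
After op 8 (backspace): buf='NE' cursor=0
After op 9 (delete): buf='E' cursor=0
After op 10 (left): buf='E' cursor=0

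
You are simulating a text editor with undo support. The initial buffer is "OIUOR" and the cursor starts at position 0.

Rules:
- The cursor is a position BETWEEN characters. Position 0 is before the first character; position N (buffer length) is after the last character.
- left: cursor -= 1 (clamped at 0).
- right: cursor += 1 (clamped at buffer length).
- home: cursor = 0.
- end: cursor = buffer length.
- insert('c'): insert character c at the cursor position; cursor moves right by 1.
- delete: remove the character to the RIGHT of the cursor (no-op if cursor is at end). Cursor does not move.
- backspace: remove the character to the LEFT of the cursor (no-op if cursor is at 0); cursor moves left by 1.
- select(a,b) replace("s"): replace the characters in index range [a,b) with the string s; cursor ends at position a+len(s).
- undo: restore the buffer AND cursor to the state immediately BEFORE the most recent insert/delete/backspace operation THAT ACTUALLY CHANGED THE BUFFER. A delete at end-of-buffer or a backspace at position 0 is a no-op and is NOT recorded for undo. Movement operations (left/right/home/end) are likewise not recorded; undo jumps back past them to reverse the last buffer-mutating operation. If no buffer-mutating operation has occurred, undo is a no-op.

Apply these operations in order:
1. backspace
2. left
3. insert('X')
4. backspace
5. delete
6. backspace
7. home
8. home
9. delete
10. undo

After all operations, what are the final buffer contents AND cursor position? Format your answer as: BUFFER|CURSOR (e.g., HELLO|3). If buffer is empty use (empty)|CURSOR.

Answer: IUOR|0

Derivation:
After op 1 (backspace): buf='OIUOR' cursor=0
After op 2 (left): buf='OIUOR' cursor=0
After op 3 (insert('X')): buf='XOIUOR' cursor=1
After op 4 (backspace): buf='OIUOR' cursor=0
After op 5 (delete): buf='IUOR' cursor=0
After op 6 (backspace): buf='IUOR' cursor=0
After op 7 (home): buf='IUOR' cursor=0
After op 8 (home): buf='IUOR' cursor=0
After op 9 (delete): buf='UOR' cursor=0
After op 10 (undo): buf='IUOR' cursor=0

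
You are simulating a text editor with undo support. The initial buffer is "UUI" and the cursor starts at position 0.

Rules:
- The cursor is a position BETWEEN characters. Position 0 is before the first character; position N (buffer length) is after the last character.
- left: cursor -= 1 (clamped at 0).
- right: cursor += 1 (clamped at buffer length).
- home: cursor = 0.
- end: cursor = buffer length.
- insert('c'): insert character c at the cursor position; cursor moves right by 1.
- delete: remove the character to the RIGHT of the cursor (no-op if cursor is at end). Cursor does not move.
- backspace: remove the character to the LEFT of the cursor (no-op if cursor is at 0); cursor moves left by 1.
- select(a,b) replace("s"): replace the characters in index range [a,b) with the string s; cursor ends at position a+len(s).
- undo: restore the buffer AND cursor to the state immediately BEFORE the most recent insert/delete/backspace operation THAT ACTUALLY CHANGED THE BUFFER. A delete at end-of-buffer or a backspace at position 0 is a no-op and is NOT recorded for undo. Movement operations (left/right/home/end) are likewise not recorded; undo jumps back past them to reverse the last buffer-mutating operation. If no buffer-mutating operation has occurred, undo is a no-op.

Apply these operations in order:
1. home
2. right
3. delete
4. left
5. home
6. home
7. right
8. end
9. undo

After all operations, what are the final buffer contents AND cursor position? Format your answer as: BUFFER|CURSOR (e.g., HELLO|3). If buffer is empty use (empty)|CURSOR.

After op 1 (home): buf='UUI' cursor=0
After op 2 (right): buf='UUI' cursor=1
After op 3 (delete): buf='UI' cursor=1
After op 4 (left): buf='UI' cursor=0
After op 5 (home): buf='UI' cursor=0
After op 6 (home): buf='UI' cursor=0
After op 7 (right): buf='UI' cursor=1
After op 8 (end): buf='UI' cursor=2
After op 9 (undo): buf='UUI' cursor=1

Answer: UUI|1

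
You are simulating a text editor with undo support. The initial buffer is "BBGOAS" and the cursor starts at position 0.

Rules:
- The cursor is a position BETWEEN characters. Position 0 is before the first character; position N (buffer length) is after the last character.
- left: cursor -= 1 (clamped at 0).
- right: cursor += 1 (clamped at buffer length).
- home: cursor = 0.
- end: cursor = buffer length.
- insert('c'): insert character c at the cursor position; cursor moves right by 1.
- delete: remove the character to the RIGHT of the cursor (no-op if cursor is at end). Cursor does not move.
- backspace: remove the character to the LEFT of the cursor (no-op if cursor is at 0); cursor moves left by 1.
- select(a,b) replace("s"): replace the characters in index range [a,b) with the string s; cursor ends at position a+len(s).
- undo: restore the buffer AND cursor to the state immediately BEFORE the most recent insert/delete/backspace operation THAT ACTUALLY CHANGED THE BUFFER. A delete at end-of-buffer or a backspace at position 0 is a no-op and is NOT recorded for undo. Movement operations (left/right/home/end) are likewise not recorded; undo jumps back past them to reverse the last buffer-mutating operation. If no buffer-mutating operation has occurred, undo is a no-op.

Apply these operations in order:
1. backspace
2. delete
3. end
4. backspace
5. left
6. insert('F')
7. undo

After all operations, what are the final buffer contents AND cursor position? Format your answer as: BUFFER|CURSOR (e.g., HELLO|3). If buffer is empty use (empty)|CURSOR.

After op 1 (backspace): buf='BBGOAS' cursor=0
After op 2 (delete): buf='BGOAS' cursor=0
After op 3 (end): buf='BGOAS' cursor=5
After op 4 (backspace): buf='BGOA' cursor=4
After op 5 (left): buf='BGOA' cursor=3
After op 6 (insert('F')): buf='BGOFA' cursor=4
After op 7 (undo): buf='BGOA' cursor=3

Answer: BGOA|3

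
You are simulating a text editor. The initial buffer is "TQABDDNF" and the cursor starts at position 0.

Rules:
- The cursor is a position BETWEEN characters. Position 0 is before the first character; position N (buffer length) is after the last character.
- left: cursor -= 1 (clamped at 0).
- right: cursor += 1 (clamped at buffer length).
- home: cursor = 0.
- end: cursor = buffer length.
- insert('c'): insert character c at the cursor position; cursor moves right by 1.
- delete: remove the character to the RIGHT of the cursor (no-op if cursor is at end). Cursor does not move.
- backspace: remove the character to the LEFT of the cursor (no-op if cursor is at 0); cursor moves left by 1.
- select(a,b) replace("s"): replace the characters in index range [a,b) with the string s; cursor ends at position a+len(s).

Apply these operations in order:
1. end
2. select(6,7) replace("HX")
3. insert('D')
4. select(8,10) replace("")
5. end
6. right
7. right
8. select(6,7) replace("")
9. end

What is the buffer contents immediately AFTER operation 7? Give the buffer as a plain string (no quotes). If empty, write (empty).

Answer: TQABDDHX

Derivation:
After op 1 (end): buf='TQABDDNF' cursor=8
After op 2 (select(6,7) replace("HX")): buf='TQABDDHXF' cursor=8
After op 3 (insert('D')): buf='TQABDDHXDF' cursor=9
After op 4 (select(8,10) replace("")): buf='TQABDDHX' cursor=8
After op 5 (end): buf='TQABDDHX' cursor=8
After op 6 (right): buf='TQABDDHX' cursor=8
After op 7 (right): buf='TQABDDHX' cursor=8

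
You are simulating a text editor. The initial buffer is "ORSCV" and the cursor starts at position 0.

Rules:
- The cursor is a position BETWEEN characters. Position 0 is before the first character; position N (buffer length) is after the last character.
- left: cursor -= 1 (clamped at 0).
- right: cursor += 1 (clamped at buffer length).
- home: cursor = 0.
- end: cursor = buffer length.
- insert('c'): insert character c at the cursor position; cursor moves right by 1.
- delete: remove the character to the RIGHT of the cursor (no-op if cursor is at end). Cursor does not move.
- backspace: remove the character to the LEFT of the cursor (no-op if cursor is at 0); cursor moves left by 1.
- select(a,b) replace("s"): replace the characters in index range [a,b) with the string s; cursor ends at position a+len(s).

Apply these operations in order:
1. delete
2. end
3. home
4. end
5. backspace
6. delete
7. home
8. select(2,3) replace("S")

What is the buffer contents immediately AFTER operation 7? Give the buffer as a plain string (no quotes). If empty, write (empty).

Answer: RSC

Derivation:
After op 1 (delete): buf='RSCV' cursor=0
After op 2 (end): buf='RSCV' cursor=4
After op 3 (home): buf='RSCV' cursor=0
After op 4 (end): buf='RSCV' cursor=4
After op 5 (backspace): buf='RSC' cursor=3
After op 6 (delete): buf='RSC' cursor=3
After op 7 (home): buf='RSC' cursor=0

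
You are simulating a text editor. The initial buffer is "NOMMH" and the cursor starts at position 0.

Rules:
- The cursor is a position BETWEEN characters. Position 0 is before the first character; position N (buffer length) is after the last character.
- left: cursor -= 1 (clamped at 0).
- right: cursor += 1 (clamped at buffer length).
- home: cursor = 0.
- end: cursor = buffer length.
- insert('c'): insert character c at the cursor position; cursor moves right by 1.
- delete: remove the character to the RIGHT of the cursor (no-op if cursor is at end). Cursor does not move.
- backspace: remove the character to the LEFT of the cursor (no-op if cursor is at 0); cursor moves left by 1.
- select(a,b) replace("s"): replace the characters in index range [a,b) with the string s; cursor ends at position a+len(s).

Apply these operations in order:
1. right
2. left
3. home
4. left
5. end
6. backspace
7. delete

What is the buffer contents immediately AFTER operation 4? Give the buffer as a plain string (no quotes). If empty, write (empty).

After op 1 (right): buf='NOMMH' cursor=1
After op 2 (left): buf='NOMMH' cursor=0
After op 3 (home): buf='NOMMH' cursor=0
After op 4 (left): buf='NOMMH' cursor=0

Answer: NOMMH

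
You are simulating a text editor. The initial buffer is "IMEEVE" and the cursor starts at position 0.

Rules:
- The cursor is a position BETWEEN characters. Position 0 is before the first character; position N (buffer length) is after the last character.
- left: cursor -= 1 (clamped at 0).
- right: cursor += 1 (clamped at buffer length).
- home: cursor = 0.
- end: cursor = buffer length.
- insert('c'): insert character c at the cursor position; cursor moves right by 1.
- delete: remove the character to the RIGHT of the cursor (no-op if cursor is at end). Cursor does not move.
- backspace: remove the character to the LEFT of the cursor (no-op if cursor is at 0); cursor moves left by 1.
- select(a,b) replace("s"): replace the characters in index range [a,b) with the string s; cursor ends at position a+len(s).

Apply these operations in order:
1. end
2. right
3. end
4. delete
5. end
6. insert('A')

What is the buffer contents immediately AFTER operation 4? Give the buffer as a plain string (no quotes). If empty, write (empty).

Answer: IMEEVE

Derivation:
After op 1 (end): buf='IMEEVE' cursor=6
After op 2 (right): buf='IMEEVE' cursor=6
After op 3 (end): buf='IMEEVE' cursor=6
After op 4 (delete): buf='IMEEVE' cursor=6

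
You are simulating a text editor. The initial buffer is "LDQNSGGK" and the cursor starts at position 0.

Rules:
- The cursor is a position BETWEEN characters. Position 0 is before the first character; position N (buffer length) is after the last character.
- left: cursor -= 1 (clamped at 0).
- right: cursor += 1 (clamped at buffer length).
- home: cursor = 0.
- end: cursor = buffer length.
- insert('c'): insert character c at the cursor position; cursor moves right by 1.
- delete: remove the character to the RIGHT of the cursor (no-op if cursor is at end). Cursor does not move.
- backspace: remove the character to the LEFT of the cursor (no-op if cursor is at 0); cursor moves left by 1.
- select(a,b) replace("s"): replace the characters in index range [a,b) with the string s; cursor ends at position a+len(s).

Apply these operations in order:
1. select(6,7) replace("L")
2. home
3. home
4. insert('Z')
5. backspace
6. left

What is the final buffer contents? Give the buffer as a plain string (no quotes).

Answer: LDQNSGLK

Derivation:
After op 1 (select(6,7) replace("L")): buf='LDQNSGLK' cursor=7
After op 2 (home): buf='LDQNSGLK' cursor=0
After op 3 (home): buf='LDQNSGLK' cursor=0
After op 4 (insert('Z')): buf='ZLDQNSGLK' cursor=1
After op 5 (backspace): buf='LDQNSGLK' cursor=0
After op 6 (left): buf='LDQNSGLK' cursor=0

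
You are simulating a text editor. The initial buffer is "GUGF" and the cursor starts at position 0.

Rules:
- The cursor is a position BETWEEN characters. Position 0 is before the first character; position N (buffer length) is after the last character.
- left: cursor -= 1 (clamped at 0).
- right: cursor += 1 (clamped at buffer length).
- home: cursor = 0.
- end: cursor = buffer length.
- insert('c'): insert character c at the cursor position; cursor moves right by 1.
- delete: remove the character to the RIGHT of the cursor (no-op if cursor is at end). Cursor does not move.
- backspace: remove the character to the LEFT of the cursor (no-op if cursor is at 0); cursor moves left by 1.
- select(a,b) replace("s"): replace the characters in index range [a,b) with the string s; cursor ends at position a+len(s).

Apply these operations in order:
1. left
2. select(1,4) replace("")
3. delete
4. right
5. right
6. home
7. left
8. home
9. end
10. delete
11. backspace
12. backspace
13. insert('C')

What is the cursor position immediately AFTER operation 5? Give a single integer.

After op 1 (left): buf='GUGF' cursor=0
After op 2 (select(1,4) replace("")): buf='G' cursor=1
After op 3 (delete): buf='G' cursor=1
After op 4 (right): buf='G' cursor=1
After op 5 (right): buf='G' cursor=1

Answer: 1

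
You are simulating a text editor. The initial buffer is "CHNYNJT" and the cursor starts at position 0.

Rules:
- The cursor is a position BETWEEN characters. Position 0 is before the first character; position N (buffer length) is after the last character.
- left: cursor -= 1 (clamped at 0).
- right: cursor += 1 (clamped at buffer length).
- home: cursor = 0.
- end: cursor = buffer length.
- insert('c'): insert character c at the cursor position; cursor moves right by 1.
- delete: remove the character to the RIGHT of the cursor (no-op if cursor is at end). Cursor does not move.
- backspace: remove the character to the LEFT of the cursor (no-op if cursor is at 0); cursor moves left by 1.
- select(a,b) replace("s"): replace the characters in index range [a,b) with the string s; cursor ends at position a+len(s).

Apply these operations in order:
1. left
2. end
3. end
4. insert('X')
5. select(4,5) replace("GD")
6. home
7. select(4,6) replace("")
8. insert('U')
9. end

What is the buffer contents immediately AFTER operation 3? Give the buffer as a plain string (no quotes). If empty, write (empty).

Answer: CHNYNJT

Derivation:
After op 1 (left): buf='CHNYNJT' cursor=0
After op 2 (end): buf='CHNYNJT' cursor=7
After op 3 (end): buf='CHNYNJT' cursor=7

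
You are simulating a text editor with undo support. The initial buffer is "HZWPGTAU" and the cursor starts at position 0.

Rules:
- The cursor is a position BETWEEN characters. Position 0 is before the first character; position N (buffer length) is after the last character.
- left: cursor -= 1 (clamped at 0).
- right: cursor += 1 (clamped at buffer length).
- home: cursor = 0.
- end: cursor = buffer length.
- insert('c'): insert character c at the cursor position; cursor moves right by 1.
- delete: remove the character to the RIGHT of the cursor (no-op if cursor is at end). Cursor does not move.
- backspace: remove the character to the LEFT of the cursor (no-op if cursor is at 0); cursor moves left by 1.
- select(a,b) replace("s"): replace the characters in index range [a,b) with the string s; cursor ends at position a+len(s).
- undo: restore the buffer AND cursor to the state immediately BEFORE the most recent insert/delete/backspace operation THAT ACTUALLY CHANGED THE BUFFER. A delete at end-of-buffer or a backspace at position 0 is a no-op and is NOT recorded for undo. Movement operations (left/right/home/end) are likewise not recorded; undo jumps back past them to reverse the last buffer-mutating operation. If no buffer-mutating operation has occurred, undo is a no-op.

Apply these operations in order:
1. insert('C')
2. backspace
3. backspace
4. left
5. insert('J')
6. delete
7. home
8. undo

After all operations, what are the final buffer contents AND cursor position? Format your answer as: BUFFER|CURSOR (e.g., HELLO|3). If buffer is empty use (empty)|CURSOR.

Answer: JHZWPGTAU|1

Derivation:
After op 1 (insert('C')): buf='CHZWPGTAU' cursor=1
After op 2 (backspace): buf='HZWPGTAU' cursor=0
After op 3 (backspace): buf='HZWPGTAU' cursor=0
After op 4 (left): buf='HZWPGTAU' cursor=0
After op 5 (insert('J')): buf='JHZWPGTAU' cursor=1
After op 6 (delete): buf='JZWPGTAU' cursor=1
After op 7 (home): buf='JZWPGTAU' cursor=0
After op 8 (undo): buf='JHZWPGTAU' cursor=1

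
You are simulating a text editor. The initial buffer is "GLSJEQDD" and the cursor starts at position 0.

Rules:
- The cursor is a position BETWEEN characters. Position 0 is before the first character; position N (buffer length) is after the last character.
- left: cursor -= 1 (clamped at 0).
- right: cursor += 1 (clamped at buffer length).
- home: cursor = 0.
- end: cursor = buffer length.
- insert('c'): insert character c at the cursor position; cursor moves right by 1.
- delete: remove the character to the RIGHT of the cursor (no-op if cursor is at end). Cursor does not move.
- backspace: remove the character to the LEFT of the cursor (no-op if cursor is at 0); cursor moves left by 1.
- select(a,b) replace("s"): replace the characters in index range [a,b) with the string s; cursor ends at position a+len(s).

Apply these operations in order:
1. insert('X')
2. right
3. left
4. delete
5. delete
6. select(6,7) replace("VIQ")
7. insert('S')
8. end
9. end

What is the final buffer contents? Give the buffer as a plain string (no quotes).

Answer: XSJEQDVIQS

Derivation:
After op 1 (insert('X')): buf='XGLSJEQDD' cursor=1
After op 2 (right): buf='XGLSJEQDD' cursor=2
After op 3 (left): buf='XGLSJEQDD' cursor=1
After op 4 (delete): buf='XLSJEQDD' cursor=1
After op 5 (delete): buf='XSJEQDD' cursor=1
After op 6 (select(6,7) replace("VIQ")): buf='XSJEQDVIQ' cursor=9
After op 7 (insert('S')): buf='XSJEQDVIQS' cursor=10
After op 8 (end): buf='XSJEQDVIQS' cursor=10
After op 9 (end): buf='XSJEQDVIQS' cursor=10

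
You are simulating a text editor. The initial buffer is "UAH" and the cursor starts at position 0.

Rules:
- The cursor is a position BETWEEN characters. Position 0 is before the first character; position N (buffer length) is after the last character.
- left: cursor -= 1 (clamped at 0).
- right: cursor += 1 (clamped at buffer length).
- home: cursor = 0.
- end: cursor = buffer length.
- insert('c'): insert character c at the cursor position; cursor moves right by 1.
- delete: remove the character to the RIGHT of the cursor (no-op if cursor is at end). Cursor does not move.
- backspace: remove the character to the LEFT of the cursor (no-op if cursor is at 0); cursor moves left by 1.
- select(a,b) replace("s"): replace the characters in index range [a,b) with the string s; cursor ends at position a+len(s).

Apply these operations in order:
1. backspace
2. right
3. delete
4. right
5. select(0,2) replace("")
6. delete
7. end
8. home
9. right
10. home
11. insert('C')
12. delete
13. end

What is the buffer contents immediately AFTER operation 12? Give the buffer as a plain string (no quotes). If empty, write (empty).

Answer: C

Derivation:
After op 1 (backspace): buf='UAH' cursor=0
After op 2 (right): buf='UAH' cursor=1
After op 3 (delete): buf='UH' cursor=1
After op 4 (right): buf='UH' cursor=2
After op 5 (select(0,2) replace("")): buf='(empty)' cursor=0
After op 6 (delete): buf='(empty)' cursor=0
After op 7 (end): buf='(empty)' cursor=0
After op 8 (home): buf='(empty)' cursor=0
After op 9 (right): buf='(empty)' cursor=0
After op 10 (home): buf='(empty)' cursor=0
After op 11 (insert('C')): buf='C' cursor=1
After op 12 (delete): buf='C' cursor=1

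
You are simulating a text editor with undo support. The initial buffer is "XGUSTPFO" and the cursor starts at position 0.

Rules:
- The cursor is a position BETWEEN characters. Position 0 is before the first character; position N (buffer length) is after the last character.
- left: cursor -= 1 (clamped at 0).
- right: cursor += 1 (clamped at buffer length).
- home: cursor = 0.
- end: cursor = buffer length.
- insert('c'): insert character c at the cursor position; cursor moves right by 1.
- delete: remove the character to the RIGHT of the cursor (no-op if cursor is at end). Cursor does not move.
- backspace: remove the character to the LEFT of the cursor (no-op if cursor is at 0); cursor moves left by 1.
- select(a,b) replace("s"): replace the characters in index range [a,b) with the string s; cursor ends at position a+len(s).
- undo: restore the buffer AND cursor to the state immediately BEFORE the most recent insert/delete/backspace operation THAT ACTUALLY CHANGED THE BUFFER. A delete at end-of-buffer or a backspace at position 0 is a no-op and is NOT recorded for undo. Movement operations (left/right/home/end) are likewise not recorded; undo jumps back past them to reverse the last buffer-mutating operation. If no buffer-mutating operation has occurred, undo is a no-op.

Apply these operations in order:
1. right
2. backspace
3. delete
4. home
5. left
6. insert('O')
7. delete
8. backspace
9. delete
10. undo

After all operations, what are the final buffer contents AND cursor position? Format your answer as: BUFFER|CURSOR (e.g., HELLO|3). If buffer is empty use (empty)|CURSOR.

After op 1 (right): buf='XGUSTPFO' cursor=1
After op 2 (backspace): buf='GUSTPFO' cursor=0
After op 3 (delete): buf='USTPFO' cursor=0
After op 4 (home): buf='USTPFO' cursor=0
After op 5 (left): buf='USTPFO' cursor=0
After op 6 (insert('O')): buf='OUSTPFO' cursor=1
After op 7 (delete): buf='OSTPFO' cursor=1
After op 8 (backspace): buf='STPFO' cursor=0
After op 9 (delete): buf='TPFO' cursor=0
After op 10 (undo): buf='STPFO' cursor=0

Answer: STPFO|0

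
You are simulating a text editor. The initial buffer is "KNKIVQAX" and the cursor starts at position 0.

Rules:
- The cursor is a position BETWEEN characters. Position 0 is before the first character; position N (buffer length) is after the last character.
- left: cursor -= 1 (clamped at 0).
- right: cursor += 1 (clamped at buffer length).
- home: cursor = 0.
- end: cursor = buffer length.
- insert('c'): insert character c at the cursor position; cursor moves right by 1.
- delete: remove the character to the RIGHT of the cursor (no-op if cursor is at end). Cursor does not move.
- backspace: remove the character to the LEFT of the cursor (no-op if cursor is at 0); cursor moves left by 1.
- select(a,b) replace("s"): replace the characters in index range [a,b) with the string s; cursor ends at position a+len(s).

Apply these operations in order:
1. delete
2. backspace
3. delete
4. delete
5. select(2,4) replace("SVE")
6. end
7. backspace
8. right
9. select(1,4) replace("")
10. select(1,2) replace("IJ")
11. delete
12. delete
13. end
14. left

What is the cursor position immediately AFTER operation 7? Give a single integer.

After op 1 (delete): buf='NKIVQAX' cursor=0
After op 2 (backspace): buf='NKIVQAX' cursor=0
After op 3 (delete): buf='KIVQAX' cursor=0
After op 4 (delete): buf='IVQAX' cursor=0
After op 5 (select(2,4) replace("SVE")): buf='IVSVEX' cursor=5
After op 6 (end): buf='IVSVEX' cursor=6
After op 7 (backspace): buf='IVSVE' cursor=5

Answer: 5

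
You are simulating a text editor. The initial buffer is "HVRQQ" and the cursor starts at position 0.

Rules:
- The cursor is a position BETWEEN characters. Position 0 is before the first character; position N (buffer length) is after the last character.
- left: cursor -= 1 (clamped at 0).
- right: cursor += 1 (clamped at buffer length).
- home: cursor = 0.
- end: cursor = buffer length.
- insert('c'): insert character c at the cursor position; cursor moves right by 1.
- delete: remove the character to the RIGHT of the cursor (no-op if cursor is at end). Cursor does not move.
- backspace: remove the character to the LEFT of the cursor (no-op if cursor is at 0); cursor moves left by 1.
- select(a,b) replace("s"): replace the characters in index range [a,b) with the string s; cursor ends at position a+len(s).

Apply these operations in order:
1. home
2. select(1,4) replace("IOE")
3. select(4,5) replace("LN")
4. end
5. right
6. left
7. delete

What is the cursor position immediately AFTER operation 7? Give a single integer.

After op 1 (home): buf='HVRQQ' cursor=0
After op 2 (select(1,4) replace("IOE")): buf='HIOEQ' cursor=4
After op 3 (select(4,5) replace("LN")): buf='HIOELN' cursor=6
After op 4 (end): buf='HIOELN' cursor=6
After op 5 (right): buf='HIOELN' cursor=6
After op 6 (left): buf='HIOELN' cursor=5
After op 7 (delete): buf='HIOEL' cursor=5

Answer: 5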